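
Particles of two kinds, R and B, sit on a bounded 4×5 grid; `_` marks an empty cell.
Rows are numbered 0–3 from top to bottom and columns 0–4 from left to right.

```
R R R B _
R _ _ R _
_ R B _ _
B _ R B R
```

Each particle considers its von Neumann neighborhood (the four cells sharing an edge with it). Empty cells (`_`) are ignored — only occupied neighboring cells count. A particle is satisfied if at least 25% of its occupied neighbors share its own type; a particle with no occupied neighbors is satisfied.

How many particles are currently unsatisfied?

7

(0,0)R 2/2 satisfied
(0,1)R 2/2 satisfied
(0,2)R 1/2 satisfied
(0,3)B 0/2 not
(1,0)R 1/1 satisfied
(1,3)R 0/1 not
(2,1)R 0/1 not
(2,2)B 0/2 not
(3,0)B 0/0 satisfied
(3,2)R 0/2 not
(3,3)B 0/2 not
(3,4)R 0/1 not
Unsatisfied: (0,3), (1,3), (2,1), (2,2), (3,2), (3,3), (3,4) — 7 in total.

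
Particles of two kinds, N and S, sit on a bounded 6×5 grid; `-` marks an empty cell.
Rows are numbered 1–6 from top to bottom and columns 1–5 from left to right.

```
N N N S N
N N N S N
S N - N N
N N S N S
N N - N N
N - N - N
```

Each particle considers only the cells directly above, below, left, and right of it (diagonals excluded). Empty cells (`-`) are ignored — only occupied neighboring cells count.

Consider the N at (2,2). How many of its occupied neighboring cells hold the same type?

Occupied neighbors of (2,2): (1,2)=N, (3,2)=N, (2,1)=N, (2,3)=N.
Same type (N): 4 of 4.

4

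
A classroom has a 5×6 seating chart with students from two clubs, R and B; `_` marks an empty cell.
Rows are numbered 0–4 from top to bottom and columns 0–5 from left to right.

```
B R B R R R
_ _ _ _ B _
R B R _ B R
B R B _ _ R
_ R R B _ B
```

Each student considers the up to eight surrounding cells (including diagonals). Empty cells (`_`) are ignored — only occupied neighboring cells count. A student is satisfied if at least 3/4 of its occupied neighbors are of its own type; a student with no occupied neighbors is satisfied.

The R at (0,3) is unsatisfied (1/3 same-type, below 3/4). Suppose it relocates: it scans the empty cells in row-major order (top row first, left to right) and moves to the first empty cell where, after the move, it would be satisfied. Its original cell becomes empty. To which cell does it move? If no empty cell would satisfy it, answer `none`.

none

Vacating (0,3). Empty cells in order:
  (1,0): 2/4 same-type → still unsatisfied.
  (1,1): 3/6 same-type → still unsatisfied.
  (1,2): 2/4 same-type → still unsatisfied.
  (1,3): 2/5 same-type → still unsatisfied.
  (1,5): 3/5 same-type → still unsatisfied.
  (2,3): 1/4 same-type → still unsatisfied.
  (3,3): 2/5 same-type → still unsatisfied.
  (3,4): 2/5 same-type → still unsatisfied.
  (4,0): 2/3 same-type → still unsatisfied.
  (4,4): 1/3 same-type → still unsatisfied.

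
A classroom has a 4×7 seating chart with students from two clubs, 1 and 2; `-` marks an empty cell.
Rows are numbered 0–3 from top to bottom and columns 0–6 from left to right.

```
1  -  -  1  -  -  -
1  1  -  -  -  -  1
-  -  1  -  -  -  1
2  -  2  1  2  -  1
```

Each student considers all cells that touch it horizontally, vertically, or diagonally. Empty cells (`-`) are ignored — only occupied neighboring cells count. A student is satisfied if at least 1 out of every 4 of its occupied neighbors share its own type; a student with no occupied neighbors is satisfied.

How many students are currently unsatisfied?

2

Row 0: (0,0)1 2/2 ok · (0,3)1 0/0 ok
Row 1: (1,0)1 2/2 ok · (1,1)1 3/3 ok · (1,6)1 1/1 ok
Row 2: (2,2)1 2/3 ok · (2,6)1 2/2 ok
Row 3: (3,0)2 0/0 ok · (3,2)2 0/2 unhappy · (3,3)1 1/3 ok · (3,4)2 0/1 unhappy · (3,6)1 1/1 ok
Unsatisfied: (3,2), (3,4) — 2 in total.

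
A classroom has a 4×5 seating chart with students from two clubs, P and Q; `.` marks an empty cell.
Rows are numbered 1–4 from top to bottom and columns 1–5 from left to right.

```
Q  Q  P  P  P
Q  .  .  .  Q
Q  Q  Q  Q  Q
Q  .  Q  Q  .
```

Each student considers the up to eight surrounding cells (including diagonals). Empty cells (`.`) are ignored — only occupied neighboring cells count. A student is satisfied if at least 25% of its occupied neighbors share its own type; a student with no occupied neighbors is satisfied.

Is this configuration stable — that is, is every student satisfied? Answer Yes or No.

Yes

Row 1: (1,1)Q 2/2 ✓ · (1,2)Q 2/3 ✓ · (1,3)P 1/2 ✓ · (1,4)P 2/3 ✓ · (1,5)P 1/2 ✓
Row 2: (2,1)Q 4/4 ✓ · (2,5)Q 2/4 ✓
Row 3: (3,1)Q 3/3 ✓ · (3,2)Q 5/5 ✓ · (3,3)Q 4/4 ✓ · (3,4)Q 5/5 ✓ · (3,5)Q 3/3 ✓
Row 4: (4,1)Q 2/2 ✓ · (4,3)Q 4/4 ✓ · (4,4)Q 4/4 ✓
All meet the threshold, so the configuration is stable.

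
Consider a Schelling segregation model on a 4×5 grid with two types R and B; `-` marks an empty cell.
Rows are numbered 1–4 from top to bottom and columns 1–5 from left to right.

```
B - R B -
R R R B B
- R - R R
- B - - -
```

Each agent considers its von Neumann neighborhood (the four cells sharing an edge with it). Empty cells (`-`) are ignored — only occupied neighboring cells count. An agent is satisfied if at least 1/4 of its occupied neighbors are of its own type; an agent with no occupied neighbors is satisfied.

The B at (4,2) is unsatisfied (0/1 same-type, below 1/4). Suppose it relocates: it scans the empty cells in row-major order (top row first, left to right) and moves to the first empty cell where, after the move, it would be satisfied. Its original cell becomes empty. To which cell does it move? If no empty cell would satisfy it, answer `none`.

Vacating (4,2). Empty cells in order:
  (1,2): 1/3 same-type → satisfied — stop here.

(1,2)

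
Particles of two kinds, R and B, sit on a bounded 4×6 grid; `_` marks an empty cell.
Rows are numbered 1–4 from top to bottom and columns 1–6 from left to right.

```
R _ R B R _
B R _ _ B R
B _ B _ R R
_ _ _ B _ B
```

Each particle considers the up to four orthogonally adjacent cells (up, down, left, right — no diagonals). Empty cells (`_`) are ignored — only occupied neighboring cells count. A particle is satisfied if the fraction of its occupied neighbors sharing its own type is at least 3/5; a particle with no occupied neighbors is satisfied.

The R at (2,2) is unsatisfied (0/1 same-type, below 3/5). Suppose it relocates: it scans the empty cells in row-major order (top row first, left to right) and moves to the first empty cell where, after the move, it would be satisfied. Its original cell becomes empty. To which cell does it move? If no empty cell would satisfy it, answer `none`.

Vacating (2,2). Empty cells in order:
  (1,2): 2/2 same-type → satisfied — stop here.

(1,2)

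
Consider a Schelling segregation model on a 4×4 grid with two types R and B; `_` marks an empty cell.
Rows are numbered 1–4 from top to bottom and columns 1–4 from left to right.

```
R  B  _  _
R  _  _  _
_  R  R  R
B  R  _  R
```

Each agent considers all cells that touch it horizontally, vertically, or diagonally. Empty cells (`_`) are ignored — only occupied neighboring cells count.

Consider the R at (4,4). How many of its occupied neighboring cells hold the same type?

Occupied neighbors of (4,4): (3,3)=R, (3,4)=R.
Same type (R): 2 of 2.

2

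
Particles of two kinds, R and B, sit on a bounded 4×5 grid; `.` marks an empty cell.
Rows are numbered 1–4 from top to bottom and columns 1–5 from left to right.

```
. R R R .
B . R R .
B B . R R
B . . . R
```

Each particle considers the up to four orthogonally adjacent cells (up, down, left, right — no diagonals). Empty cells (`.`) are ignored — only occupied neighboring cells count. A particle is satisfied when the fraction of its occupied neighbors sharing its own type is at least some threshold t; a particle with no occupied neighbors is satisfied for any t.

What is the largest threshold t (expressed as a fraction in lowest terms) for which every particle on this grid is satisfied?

Row 1: (1,2)R 1/1 · (1,3)R 3/3 · (1,4)R 2/2
Row 2: (2,1)B 1/1 · (2,3)R 2/2 · (2,4)R 3/3
Row 3: (3,1)B 3/3 · (3,2)B 1/1 · (3,4)R 2/2 · (3,5)R 2/2
Row 4: (4,1)B 1/1 · (4,5)R 1/1
The smallest same-type fraction is 1/1 at (1,2), which reduces to 1/1. Any threshold above that leaves this particle unsatisfied.

1/1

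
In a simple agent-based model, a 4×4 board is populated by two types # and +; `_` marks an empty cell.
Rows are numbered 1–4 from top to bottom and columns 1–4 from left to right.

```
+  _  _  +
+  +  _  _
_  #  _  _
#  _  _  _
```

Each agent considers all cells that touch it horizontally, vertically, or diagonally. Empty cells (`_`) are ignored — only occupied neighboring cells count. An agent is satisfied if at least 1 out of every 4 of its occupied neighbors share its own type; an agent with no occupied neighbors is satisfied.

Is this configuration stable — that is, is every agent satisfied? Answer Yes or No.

Row 1: (1,1)+ 2/2 satisfied · (1,4)+ 0/0 satisfied
Row 2: (2,1)+ 2/3 satisfied · (2,2)+ 2/3 satisfied
Row 3: (3,2)# 1/3 satisfied
Row 4: (4,1)# 1/1 satisfied
All meet the threshold, so the configuration is stable.

Yes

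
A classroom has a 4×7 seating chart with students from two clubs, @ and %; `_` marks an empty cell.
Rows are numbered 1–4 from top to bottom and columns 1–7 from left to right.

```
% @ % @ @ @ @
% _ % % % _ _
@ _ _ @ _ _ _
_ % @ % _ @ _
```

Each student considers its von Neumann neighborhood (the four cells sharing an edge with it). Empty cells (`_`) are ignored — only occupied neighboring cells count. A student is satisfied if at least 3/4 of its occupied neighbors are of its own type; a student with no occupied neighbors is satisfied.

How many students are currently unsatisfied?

(1,1)% 1/2 not
(1,2)@ 0/2 not
(1,3)% 1/3 not
(1,4)@ 1/3 not
(1,5)@ 2/3 not
(1,6)@ 2/2 satisfied
(1,7)@ 1/1 satisfied
(2,1)% 1/2 not
(2,3)% 2/2 satisfied
(2,4)% 2/4 not
(2,5)% 1/2 not
(3,1)@ 0/1 not
(3,4)@ 0/2 not
(4,2)% 0/1 not
(4,3)@ 0/2 not
(4,4)% 0/2 not
(4,6)@ 0/0 satisfied
Unsatisfied: (1,1), (1,2), (1,3), (1,4), (1,5), (2,1), (2,4), (2,5), (3,1), (3,4), (4,2), (4,3), (4,4) — 13 in total.

13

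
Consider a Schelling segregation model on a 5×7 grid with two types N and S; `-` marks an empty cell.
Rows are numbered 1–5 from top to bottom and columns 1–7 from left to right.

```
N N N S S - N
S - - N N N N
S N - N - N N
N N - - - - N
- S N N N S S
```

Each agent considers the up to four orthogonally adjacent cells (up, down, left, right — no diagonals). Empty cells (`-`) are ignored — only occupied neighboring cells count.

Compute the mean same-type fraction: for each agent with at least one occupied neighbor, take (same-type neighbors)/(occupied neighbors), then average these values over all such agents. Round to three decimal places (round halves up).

(1,1)N 1/2
(1,2)N 2/2
(1,3)N 1/2
(1,4)S 1/3
(1,5)S 1/2
(1,7)N 1/1
(2,1)S 1/2
(2,4)N 2/3
(2,5)N 2/3
(2,6)N 3/3
(2,7)N 3/3
(3,1)S 1/3
(3,2)N 1/2
(3,4)N 1/1
(3,6)N 2/2
(3,7)N 3/3
(4,1)N 1/2
(4,2)N 2/3
(4,7)N 1/2
(5,2)S 0/2
(5,3)N 1/2
(5,4)N 2/2
(5,5)N 1/2
(5,6)S 1/2
(5,7)S 1/2
Sum over 25 agents: 1/2 + 2/2 + 1/2 + 1/3 + 1/2 + 1/1 + 1/2 + 2/3 + 2/3 + 3/3 + 3/3 + 1/3 + 1/2 + 1/1 + 2/2 + 3/3 + 1/2 + 2/3 + 1/2 + 0/2 + 1/2 + 2/2 + 1/2 + 1/2 + 1/2 = 97/6; mean = 97/6 ÷ 25 = 97/150 = 0.646666… → 0.647.

0.647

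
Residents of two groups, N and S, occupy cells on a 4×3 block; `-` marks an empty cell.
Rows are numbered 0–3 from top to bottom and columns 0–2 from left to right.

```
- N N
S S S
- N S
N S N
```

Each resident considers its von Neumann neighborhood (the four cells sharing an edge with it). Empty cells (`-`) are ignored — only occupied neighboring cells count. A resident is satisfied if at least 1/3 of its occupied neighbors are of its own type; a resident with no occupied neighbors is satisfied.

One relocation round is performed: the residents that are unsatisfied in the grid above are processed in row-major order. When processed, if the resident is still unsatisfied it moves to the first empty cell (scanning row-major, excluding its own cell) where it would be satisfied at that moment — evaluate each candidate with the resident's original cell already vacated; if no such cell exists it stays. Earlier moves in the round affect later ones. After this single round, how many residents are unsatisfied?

0

Initially unsatisfied (in order): (2,1), (3,0), (3,1), (3,2).
  (2,1) → (0,0).
  (3,0): no empty cell satisfies it; stays.
  (3,1) → (2,0).
  (3,2) → (3,1).
Resulting grid:
N N N
S S S
S - S
N N -
All satisfied now.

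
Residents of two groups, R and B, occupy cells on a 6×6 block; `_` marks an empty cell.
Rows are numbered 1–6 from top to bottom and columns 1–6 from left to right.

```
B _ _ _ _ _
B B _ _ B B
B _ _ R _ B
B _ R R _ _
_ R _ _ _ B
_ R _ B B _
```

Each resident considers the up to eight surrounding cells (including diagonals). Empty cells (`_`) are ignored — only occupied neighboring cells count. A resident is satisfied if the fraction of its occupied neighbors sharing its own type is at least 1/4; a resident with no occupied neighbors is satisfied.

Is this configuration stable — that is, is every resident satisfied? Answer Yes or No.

(1,1)B 2/2 ok
(2,1)B 3/3 ok
(2,2)B 3/3 ok
(2,5)B 2/3 ok
(2,6)B 2/2 ok
(3,1)B 3/3 ok
(3,4)R 2/3 ok
(3,6)B 2/2 ok
(4,1)B 1/2 ok
(4,3)R 3/3 ok
(4,4)R 2/2 ok
(5,2)R 2/3 ok
(5,6)B 1/1 ok
(6,2)R 1/1 ok
(6,4)B 1/1 ok
(6,5)B 2/2 ok
All meet the threshold, so the configuration is stable.

Yes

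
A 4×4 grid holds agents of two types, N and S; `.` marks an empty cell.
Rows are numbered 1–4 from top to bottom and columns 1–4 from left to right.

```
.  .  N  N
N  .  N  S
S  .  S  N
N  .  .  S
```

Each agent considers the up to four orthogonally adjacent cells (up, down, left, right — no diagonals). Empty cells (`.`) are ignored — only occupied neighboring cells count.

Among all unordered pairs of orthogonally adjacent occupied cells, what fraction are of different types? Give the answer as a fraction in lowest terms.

4/5

Scan each occupied cell's neighbors to the right and below so each pair is counted once.
Row 1: N(1,3)–N(1,4)= N(1,3)–N(2,3)= N(1,4)–S(2,4)≠  → 1/3 unlike.
Row 2: N(2,1)–S(3,1)≠ N(2,3)–S(2,4)≠ N(2,3)–S(3,3)≠ S(2,4)–N(3,4)≠  → 4/4 unlike.
Row 3: S(3,1)–N(4,1)≠ S(3,3)–N(3,4)≠ N(3,4)–S(4,4)≠  → 3/3 unlike.
Total adjacent occupied pairs: 10; unlike-type pairs: 8.
8/10 reduces to 4/5.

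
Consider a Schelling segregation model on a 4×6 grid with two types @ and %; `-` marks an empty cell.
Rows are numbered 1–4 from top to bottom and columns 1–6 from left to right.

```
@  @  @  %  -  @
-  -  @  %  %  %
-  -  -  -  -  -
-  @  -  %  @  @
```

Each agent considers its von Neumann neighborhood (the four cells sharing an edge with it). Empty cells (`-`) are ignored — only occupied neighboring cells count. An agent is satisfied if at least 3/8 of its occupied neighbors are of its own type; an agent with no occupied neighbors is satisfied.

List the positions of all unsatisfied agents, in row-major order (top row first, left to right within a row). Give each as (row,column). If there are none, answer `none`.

Row 1: (1,1)@ 1/1 ok · (1,2)@ 2/2 ok · (1,3)@ 2/3 ok · (1,4)% 1/2 ok · (1,6)@ 0/1 unhappy
Row 2: (2,3)@ 1/2 ok · (2,4)% 2/3 ok · (2,5)% 2/2 ok · (2,6)% 1/2 ok
Row 4: (4,2)@ 0/0 ok · (4,4)% 0/1 unhappy · (4,5)@ 1/2 ok · (4,6)@ 1/1 ok

(1,6), (4,4)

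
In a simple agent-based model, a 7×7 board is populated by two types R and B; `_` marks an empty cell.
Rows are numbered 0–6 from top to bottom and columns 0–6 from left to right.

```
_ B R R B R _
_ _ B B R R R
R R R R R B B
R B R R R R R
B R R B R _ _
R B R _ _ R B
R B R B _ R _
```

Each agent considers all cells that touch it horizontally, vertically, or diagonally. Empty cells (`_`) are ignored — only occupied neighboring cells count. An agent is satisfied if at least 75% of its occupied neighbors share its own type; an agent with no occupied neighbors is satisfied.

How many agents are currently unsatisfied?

33

(0,1)B 1/2 not
(0,2)R 1/4 not
(0,3)R 2/5 not
(0,4)B 1/5 not
(0,5)R 3/4 satisfied
(1,2)B 2/7 not
(1,3)B 2/8 not
(1,4)R 5/8 not
(1,5)R 4/7 not
(1,6)R 2/4 not
(2,0)R 2/3 not
(2,1)R 4/6 not
(2,2)R 4/7 not
(2,3)R 6/8 satisfied
(2,4)R 6/8 satisfied
(2,5)B 1/8 not
(2,6)B 1/5 not
(3,0)R 3/5 not
(3,1)B 1/8 not
(3,2)R 6/8 satisfied
(3,3)R 7/8 satisfied
(3,4)R 5/7 not
(3,5)R 4/6 not
(3,6)R 1/3 not
(4,0)B 2/5 not
(4,1)R 5/8 not
(4,2)R 4/7 not
(4,3)B 0/6 not
(4,4)R 4/5 satisfied
(5,0)R 2/5 not
(5,1)B 2/8 not
(5,2)R 3/7 not
(5,5)R 2/3 not
(5,6)B 0/2 not
(6,0)R 1/3 not
(6,1)B 1/5 not
(6,2)R 1/4 not
(6,3)B 0/2 not
(6,5)R 1/2 not
Unsatisfied: (0,1), (0,2), (0,3), (0,4), (1,2), (1,3), (1,4), (1,5), (1,6), (2,0), (2,1), (2,2), (2,5), (2,6), (3,0), (3,1), (3,4), (3,5), (3,6), (4,0), (4,1), (4,2), (4,3), (5,0), (5,1), (5,2), (5,5), (5,6), (6,0), (6,1), (6,2), (6,3), (6,5) — 33 in total.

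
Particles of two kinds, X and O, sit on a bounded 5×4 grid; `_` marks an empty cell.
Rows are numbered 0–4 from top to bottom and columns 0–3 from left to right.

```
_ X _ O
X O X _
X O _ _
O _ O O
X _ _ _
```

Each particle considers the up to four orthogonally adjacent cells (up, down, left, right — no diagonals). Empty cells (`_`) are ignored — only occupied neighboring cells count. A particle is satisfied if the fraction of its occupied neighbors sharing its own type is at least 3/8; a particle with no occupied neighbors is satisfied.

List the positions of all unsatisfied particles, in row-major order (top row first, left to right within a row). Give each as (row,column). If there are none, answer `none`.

(0,1), (1,1), (1,2), (2,0), (3,0), (4,0)

Row 0: (0,1)X 0/1 not · (0,3)O 0/0 satisfied
Row 1: (1,0)X 1/2 satisfied · (1,1)O 1/4 not · (1,2)X 0/1 not
Row 2: (2,0)X 1/3 not · (2,1)O 1/2 satisfied
Row 3: (3,0)O 0/2 not · (3,2)O 1/1 satisfied · (3,3)O 1/1 satisfied
Row 4: (4,0)X 0/1 not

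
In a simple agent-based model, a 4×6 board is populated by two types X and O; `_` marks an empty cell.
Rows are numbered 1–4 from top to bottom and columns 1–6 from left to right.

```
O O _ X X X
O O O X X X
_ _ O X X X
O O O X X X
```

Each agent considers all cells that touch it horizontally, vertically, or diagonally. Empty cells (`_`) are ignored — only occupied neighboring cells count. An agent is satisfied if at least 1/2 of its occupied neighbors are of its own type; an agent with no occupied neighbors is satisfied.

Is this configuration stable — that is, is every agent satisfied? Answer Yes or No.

Row 1: (1,1)O 3/3 ok · (1,2)O 4/4 ok · (1,4)X 3/4 ok · (1,5)X 5/5 ok · (1,6)X 3/3 ok
Row 2: (2,1)O 3/3 ok · (2,2)O 5/5 ok · (2,3)O 3/6 ok · (2,4)X 5/7 ok · (2,5)X 8/8 ok · (2,6)X 5/5 ok
Row 3: (3,3)O 4/7 ok · (3,4)X 5/8 ok · (3,5)X 8/8 ok · (3,6)X 5/5 ok
Row 4: (4,1)O 1/1 ok · (4,2)O 3/3 ok · (4,3)O 2/4 ok · (4,4)X 3/5 ok · (4,5)X 5/5 ok · (4,6)X 3/3 ok
All meet the threshold, so the configuration is stable.

Yes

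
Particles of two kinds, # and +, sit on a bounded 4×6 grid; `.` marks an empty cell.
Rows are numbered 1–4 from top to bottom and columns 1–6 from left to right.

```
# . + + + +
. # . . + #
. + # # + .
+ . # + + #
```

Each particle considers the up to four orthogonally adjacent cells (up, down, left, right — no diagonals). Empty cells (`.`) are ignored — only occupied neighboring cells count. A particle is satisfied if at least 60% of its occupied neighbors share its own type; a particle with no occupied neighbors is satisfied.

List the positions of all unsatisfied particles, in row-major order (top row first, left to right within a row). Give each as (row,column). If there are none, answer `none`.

(1,6), (2,2), (2,6), (3,2), (3,4), (4,3), (4,4), (4,6)

Row 1: (1,1)# 0/0 ok · (1,3)+ 1/1 ok · (1,4)+ 2/2 ok · (1,5)+ 3/3 ok · (1,6)+ 1/2 unhappy
Row 2: (2,2)# 0/1 unhappy · (2,5)+ 2/3 ok · (2,6)# 0/2 unhappy
Row 3: (3,2)+ 0/2 unhappy · (3,3)# 2/3 ok · (3,4)# 1/3 unhappy · (3,5)+ 2/3 ok
Row 4: (4,1)+ 0/0 ok · (4,3)# 1/2 unhappy · (4,4)+ 1/3 unhappy · (4,5)+ 2/3 ok · (4,6)# 0/1 unhappy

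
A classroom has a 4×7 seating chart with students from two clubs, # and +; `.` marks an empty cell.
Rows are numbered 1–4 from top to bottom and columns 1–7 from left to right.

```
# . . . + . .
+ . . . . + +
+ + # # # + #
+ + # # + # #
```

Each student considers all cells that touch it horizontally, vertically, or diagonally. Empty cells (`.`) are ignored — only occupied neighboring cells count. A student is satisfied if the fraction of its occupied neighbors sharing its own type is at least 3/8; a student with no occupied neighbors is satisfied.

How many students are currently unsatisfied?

(1,1)# 0/1 ✗
(1,5)+ 1/1 ✓
(2,1)+ 2/3 ✓
(2,6)+ 3/5 ✓
(2,7)+ 2/3 ✓
(3,1)+ 4/4 ✓
(3,2)+ 4/6 ✓
(3,3)# 3/5 ✓
(3,4)# 4/5 ✓
(3,5)# 3/6 ✓
(3,6)+ 3/7 ✓
(3,7)# 2/5 ✓
(4,1)+ 3/3 ✓
(4,2)+ 3/5 ✓
(4,3)# 3/5 ✓
(4,4)# 4/5 ✓
(4,5)+ 1/5 ✗
(4,6)# 3/5 ✓
(4,7)# 2/3 ✓
Unsatisfied: (1,1), (4,5) — 2 in total.

2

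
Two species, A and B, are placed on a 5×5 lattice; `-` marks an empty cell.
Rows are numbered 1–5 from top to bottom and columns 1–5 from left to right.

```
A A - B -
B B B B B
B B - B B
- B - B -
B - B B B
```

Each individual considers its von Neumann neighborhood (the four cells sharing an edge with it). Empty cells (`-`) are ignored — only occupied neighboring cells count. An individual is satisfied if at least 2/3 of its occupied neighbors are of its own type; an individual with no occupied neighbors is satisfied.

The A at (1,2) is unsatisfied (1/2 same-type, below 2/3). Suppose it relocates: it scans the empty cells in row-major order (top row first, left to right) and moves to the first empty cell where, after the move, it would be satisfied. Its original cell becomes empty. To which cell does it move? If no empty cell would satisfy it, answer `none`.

none

Vacating (1,2). Empty cells in order:
  (1,3): 0/2 same-type → still unsatisfied.
  (1,5): 0/2 same-type → still unsatisfied.
  (3,3): 0/3 same-type → still unsatisfied.
  (4,1): 0/3 same-type → still unsatisfied.
  (4,3): 0/3 same-type → still unsatisfied.
  (4,5): 0/3 same-type → still unsatisfied.
  (5,2): 0/3 same-type → still unsatisfied.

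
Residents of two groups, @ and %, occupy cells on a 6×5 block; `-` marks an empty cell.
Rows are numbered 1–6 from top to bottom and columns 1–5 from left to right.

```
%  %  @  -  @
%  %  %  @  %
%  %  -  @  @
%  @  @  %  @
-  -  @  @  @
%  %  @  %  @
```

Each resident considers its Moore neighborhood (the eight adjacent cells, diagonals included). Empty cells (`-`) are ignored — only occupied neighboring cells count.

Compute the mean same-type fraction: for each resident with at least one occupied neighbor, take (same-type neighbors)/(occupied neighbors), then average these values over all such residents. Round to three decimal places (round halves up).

Row 1: (1,1)% 3/3 · (1,2)% 4/5 · (1,3)@ 1/4 · (1,5)@ 1/2
Row 2: (2,1)% 5/5 · (2,2)% 6/7 · (2,3)% 3/6 · (2,4)@ 4/6 · (2,5)% 0/4
Row 3: (3,1)% 4/5 · (3,2)% 5/7 · (3,4)@ 4/7 · (3,5)@ 3/5
Row 4: (4,1)% 2/3 · (4,2)@ 2/5 · (4,3)@ 4/6 · (4,4)% 0/7 · (4,5)@ 4/5
Row 5: (5,3)@ 4/7 · (5,4)@ 6/8 · (5,5)@ 3/5
Row 6: (6,1)% 1/1 · (6,2)% 1/3 · (6,3)@ 2/4 · (6,4)% 0/5 · (6,5)@ 2/3
Sum over 26 residents: 3/3 + 4/5 + 1/4 + 1/2 + 5/5 + 6/7 + 3/6 + 4/6 + 0/4 + 4/5 + 5/7 + 4/7 + 3/5 + 2/3 + 2/5 + 4/6 + 0/7 + 4/5 + 4/7 + 6/8 + 3/5 + 1/1 + 1/3 + 2/4 + 0/5 + 2/3 = 213/14; mean = 213/14 ÷ 26 = 213/364 = 0.585164… → 0.585.

0.585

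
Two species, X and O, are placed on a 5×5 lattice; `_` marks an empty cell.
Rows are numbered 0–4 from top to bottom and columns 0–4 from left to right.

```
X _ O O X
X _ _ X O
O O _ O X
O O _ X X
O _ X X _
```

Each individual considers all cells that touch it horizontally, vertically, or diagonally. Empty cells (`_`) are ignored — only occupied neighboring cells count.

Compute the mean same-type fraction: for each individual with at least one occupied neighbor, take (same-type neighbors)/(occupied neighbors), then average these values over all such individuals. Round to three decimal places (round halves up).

0.651

Row 0: (0,0)X 1/1 · (0,2)O 1/2 · (0,3)O 2/4 · (0,4)X 1/3
Row 1: (1,0)X 1/3 · (1,3)X 2/6 · (1,4)O 2/5
Row 2: (2,0)O 3/4 · (2,1)O 3/4 · (2,3)O 1/5 · (2,4)X 3/5
Row 3: (3,0)O 4/4 · (3,1)O 4/5 · (3,3)X 4/5 · (3,4)X 3/4
Row 4: (4,0)O 2/2 · (4,2)X 2/3 · (4,3)X 3/3
Sum over 18 individuals: 1/1 + 1/2 + 2/4 + 1/3 + 1/3 + 2/6 + 2/5 + 3/4 + 3/4 + 1/5 + 3/5 + 4/4 + 4/5 + 4/5 + 3/4 + 2/2 + 2/3 + 3/3 = 703/60; mean = 703/60 ÷ 18 = 703/1080 = 0.650925… → 0.651.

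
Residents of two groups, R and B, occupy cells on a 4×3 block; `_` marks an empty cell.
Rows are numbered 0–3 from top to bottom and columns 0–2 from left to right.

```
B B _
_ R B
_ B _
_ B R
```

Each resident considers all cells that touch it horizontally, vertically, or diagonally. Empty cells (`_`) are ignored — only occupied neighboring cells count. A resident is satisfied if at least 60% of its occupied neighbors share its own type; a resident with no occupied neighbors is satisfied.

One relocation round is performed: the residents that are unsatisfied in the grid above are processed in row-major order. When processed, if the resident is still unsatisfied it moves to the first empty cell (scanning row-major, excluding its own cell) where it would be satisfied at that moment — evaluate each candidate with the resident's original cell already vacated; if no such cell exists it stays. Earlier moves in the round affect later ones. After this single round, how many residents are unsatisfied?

3

Initially unsatisfied (in order): (0,0), (1,1), (2,1), (3,1), (3,2).
  (0,0) → (0,2).
  (1,1): no empty cell satisfies it; stays.
  (2,1) → (3,0).
  (3,1): no empty cell satisfies it; stays.
  (3,2): no empty cell satisfies it; stays.
Resulting grid:
_ B B
_ R B
_ _ _
B B R
Unsatisfied now: (1,1), (3,1), (3,2).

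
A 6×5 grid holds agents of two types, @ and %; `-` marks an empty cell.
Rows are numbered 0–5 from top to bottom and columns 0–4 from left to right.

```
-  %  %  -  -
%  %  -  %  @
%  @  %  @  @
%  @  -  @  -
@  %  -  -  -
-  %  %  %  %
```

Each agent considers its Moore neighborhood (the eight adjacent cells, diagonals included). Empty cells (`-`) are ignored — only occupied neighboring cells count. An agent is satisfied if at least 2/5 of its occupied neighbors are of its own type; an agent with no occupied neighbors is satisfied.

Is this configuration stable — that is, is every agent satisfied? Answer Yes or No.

(0,1)% 3/3 ok
(0,2)% 3/3 ok
(1,0)% 3/4 ok
(1,1)% 5/6 ok
(1,3)% 2/5 ok
(1,4)@ 2/3 ok
(2,0)% 3/5 ok
(2,1)@ 1/6 unhappy
(2,2)% 2/6 unhappy
(2,3)@ 3/5 ok
(2,4)@ 3/4 ok
(3,0)% 2/5 ok
(3,1)@ 2/6 unhappy
(3,3)@ 2/3 ok
(4,0)@ 1/4 unhappy
(4,1)% 3/5 ok
(5,1)% 2/3 ok
(5,2)% 3/3 ok
(5,3)% 2/2 ok
(5,4)% 1/1 ok
For instance (2,1) has only 1/6 same-type neighbors, below 2/5.

No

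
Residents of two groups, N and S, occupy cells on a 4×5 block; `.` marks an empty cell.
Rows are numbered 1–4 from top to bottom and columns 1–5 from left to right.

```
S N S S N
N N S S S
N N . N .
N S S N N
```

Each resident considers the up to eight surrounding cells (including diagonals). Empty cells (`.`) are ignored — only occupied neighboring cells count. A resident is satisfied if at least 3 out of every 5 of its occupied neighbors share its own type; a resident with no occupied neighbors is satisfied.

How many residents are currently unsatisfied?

10

Row 1: (1,1)S 0/3 unhappy · (1,2)N 2/5 unhappy · (1,3)S 3/5 ok · (1,4)S 4/5 ok · (1,5)N 0/3 unhappy
Row 2: (2,1)N 4/5 ok · (2,2)N 4/7 unhappy · (2,3)S 3/7 unhappy · (2,4)S 4/6 ok · (2,5)S 2/4 unhappy
Row 3: (3,1)N 4/5 ok · (3,2)N 4/7 unhappy · (3,4)N 2/6 unhappy
Row 4: (4,1)N 2/3 ok · (4,2)S 1/4 unhappy · (4,3)S 1/4 unhappy · (4,4)N 2/3 ok · (4,5)N 2/2 ok
Unsatisfied: (1,1), (1,2), (1,5), (2,2), (2,3), (2,5), (3,2), (3,4), (4,2), (4,3) — 10 in total.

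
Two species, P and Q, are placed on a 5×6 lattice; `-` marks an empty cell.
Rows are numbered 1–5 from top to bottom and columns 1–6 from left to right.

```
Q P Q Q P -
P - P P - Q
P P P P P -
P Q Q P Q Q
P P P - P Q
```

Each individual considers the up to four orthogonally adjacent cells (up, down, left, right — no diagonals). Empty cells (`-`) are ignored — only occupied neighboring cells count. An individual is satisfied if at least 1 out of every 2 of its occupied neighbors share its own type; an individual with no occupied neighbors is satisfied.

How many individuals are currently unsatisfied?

10

Row 1: (1,1)Q 0/2 ✗ · (1,2)P 0/2 ✗ · (1,3)Q 1/3 ✗ · (1,4)Q 1/3 ✗ · (1,5)P 0/1 ✗
Row 2: (2,1)P 1/2 ✓ · (2,3)P 2/3 ✓ · (2,4)P 2/3 ✓ · (2,6)Q 0/0 ✓
Row 3: (3,1)P 3/3 ✓ · (3,2)P 2/3 ✓ · (3,3)P 3/4 ✓ · (3,4)P 4/4 ✓ · (3,5)P 1/2 ✓
Row 4: (4,1)P 2/3 ✓ · (4,2)Q 1/4 ✗ · (4,3)Q 1/4 ✗ · (4,4)P 1/3 ✗ · (4,5)Q 1/4 ✗ · (4,6)Q 2/2 ✓
Row 5: (5,1)P 2/2 ✓ · (5,2)P 2/3 ✓ · (5,3)P 1/2 ✓ · (5,5)P 0/2 ✗ · (5,6)Q 1/2 ✓
Unsatisfied: (1,1), (1,2), (1,3), (1,4), (1,5), (4,2), (4,3), (4,4), (4,5), (5,5) — 10 in total.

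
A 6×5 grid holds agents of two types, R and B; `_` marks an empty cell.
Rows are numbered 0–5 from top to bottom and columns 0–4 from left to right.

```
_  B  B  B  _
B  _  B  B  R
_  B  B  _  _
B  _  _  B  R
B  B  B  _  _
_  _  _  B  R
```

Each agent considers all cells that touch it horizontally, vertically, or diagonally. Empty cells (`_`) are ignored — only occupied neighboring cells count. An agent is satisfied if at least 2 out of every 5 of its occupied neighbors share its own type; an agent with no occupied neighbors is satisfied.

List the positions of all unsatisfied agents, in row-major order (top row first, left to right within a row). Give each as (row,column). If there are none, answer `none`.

(1,4), (3,4), (5,4)

Row 0: (0,1)B 3/3 ✓ · (0,2)B 4/4 ✓ · (0,3)B 3/4 ✓
Row 1: (1,0)B 2/2 ✓ · (1,2)B 6/6 ✓ · (1,3)B 4/5 ✓ · (1,4)R 0/2 ✗
Row 2: (2,1)B 4/4 ✓ · (2,2)B 4/4 ✓
Row 3: (3,0)B 3/3 ✓ · (3,3)B 2/3 ✓ · (3,4)R 0/1 ✗
Row 4: (4,0)B 2/2 ✓ · (4,1)B 3/3 ✓ · (4,2)B 3/3 ✓
Row 5: (5,3)B 1/2 ✓ · (5,4)R 0/1 ✗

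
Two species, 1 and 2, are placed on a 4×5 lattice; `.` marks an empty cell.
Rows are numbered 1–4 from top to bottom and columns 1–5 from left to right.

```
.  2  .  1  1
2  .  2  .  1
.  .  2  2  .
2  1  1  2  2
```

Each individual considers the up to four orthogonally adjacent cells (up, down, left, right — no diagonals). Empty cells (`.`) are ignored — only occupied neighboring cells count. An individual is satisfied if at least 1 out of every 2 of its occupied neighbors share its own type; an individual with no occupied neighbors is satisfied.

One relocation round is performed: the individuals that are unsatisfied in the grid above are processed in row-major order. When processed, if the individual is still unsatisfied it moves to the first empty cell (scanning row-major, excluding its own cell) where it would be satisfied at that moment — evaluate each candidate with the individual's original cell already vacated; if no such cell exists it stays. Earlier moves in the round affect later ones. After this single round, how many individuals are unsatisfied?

Initially unsatisfied (in order): (4,1), (4,3).
  (4,1) → (1,1).
  (4,3) → (2,4).
Resulting grid:
2 2 . 1 1
2 . 2 1 1
. . 2 2 .
. 1 . 2 2
All satisfied now.

0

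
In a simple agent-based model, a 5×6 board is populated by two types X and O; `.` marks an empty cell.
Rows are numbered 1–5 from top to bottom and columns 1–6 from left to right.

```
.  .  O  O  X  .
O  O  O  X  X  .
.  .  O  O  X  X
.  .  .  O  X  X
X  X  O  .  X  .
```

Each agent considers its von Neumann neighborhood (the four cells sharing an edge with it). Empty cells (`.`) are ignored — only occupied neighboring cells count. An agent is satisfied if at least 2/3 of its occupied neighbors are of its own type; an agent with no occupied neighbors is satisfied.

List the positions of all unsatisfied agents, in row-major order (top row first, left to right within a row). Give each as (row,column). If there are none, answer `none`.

(1,4), (1,5), (2,4), (3,4), (4,4), (5,2), (5,3)

(1,3)O 2/2 satisfied
(1,4)O 1/3 not
(1,5)X 1/2 not
(2,1)O 1/1 satisfied
(2,2)O 2/2 satisfied
(2,3)O 3/4 satisfied
(2,4)X 1/4 not
(2,5)X 3/3 satisfied
(3,3)O 2/2 satisfied
(3,4)O 2/4 not
(3,5)X 3/4 satisfied
(3,6)X 2/2 satisfied
(4,4)O 1/2 not
(4,5)X 3/4 satisfied
(4,6)X 2/2 satisfied
(5,1)X 1/1 satisfied
(5,2)X 1/2 not
(5,3)O 0/1 not
(5,5)X 1/1 satisfied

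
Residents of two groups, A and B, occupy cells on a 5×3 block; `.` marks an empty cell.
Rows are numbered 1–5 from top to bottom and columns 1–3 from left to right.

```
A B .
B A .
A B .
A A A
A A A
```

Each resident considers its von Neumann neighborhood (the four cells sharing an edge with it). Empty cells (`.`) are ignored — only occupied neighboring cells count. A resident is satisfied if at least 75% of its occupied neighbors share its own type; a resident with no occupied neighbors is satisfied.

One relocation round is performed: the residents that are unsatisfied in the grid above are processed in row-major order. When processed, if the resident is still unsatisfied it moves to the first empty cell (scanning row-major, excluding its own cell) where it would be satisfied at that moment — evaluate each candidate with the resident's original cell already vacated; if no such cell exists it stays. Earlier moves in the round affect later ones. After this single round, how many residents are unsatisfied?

3

Initially unsatisfied (in order): (1,1), (1,2), (2,1), (2,2), (3,1), (3,2).
  (1,1) → (2,3).
  (1,2) → (1,1).
  (2,1): no empty cell satisfies it; stays.
  (2,2) → (1,3).
  (3,1): no empty cell satisfies it; stays.
  (3,2): no empty cell satisfies it; stays.
Resulting grid:
B . A
B . A
A B .
A A A
A A A
Unsatisfied now: (2,1), (3,1), (3,2).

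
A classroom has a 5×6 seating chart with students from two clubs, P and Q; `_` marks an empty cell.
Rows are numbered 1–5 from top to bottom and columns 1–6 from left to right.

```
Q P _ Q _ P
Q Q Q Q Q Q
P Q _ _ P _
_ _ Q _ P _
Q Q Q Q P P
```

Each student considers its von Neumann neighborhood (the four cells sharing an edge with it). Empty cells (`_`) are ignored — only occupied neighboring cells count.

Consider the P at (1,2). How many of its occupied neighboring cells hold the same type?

Occupied neighbors of (1,2): (2,2)=Q, (1,1)=Q.
Same type (P): 0 of 2.

0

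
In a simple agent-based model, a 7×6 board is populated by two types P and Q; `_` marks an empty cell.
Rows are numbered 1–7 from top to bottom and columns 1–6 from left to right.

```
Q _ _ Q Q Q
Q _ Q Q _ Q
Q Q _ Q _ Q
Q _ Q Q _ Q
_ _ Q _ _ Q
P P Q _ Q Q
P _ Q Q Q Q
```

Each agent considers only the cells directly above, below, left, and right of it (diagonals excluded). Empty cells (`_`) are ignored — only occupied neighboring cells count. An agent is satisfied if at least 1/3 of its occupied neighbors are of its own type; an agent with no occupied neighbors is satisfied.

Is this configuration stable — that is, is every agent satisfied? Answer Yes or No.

Yes

(1,1)Q 1/1 ok
(1,4)Q 2/2 ok
(1,5)Q 2/2 ok
(1,6)Q 2/2 ok
(2,1)Q 2/2 ok
(2,3)Q 1/1 ok
(2,4)Q 3/3 ok
(2,6)Q 2/2 ok
(3,1)Q 3/3 ok
(3,2)Q 1/1 ok
(3,4)Q 2/2 ok
(3,6)Q 2/2 ok
(4,1)Q 1/1 ok
(4,3)Q 2/2 ok
(4,4)Q 2/2 ok
(4,6)Q 2/2 ok
(5,3)Q 2/2 ok
(5,6)Q 2/2 ok
(6,1)P 2/2 ok
(6,2)P 1/2 ok
(6,3)Q 2/3 ok
(6,5)Q 2/2 ok
(6,6)Q 3/3 ok
(7,1)P 1/1 ok
(7,3)Q 2/2 ok
(7,4)Q 2/2 ok
(7,5)Q 3/3 ok
(7,6)Q 2/2 ok
All meet the threshold, so the configuration is stable.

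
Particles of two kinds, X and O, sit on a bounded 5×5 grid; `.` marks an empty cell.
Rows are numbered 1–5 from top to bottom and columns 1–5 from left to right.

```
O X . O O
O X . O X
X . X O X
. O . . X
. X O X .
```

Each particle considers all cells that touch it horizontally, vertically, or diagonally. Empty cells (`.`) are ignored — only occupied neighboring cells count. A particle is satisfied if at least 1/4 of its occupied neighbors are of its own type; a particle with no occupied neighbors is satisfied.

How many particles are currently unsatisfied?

3

(1,1)O 1/3 ok
(1,2)X 1/3 ok
(1,4)O 2/3 ok
(1,5)O 2/3 ok
(2,1)O 1/4 ok
(2,2)X 3/5 ok
(2,4)O 3/6 ok
(2,5)X 1/5 unhappy
(3,1)X 1/3 ok
(3,3)X 1/4 ok
(3,4)O 1/5 unhappy
(3,5)X 2/4 ok
(4,2)O 1/4 ok
(4,5)X 2/3 ok
(5,2)X 0/2 unhappy
(5,3)O 1/3 ok
(5,4)X 1/2 ok
Unsatisfied: (2,5), (3,4), (5,2) — 3 in total.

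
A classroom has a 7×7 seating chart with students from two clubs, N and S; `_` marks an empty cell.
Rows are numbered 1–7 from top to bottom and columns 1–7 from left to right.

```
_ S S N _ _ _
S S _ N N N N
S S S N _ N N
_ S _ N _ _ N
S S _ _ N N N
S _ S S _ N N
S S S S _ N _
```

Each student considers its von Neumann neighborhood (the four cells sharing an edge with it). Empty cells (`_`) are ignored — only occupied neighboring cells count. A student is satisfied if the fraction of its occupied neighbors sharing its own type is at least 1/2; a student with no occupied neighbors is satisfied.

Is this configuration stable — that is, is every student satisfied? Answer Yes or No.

(1,2)S 2/2 satisfied
(1,3)S 1/2 satisfied
(1,4)N 1/2 satisfied
(2,1)S 2/2 satisfied
(2,2)S 3/3 satisfied
(2,4)N 3/3 satisfied
(2,5)N 2/2 satisfied
(2,6)N 3/3 satisfied
(2,7)N 2/2 satisfied
(3,1)S 2/2 satisfied
(3,2)S 4/4 satisfied
(3,3)S 1/2 satisfied
(3,4)N 2/3 satisfied
(3,6)N 2/2 satisfied
(3,7)N 3/3 satisfied
(4,2)S 2/2 satisfied
(4,4)N 1/1 satisfied
(4,7)N 2/2 satisfied
(5,1)S 2/2 satisfied
(5,2)S 2/2 satisfied
(5,5)N 1/1 satisfied
(5,6)N 3/3 satisfied
(5,7)N 3/3 satisfied
(6,1)S 2/2 satisfied
(6,3)S 2/2 satisfied
(6,4)S 2/2 satisfied
(6,6)N 3/3 satisfied
(6,7)N 2/2 satisfied
(7,1)S 2/2 satisfied
(7,2)S 2/2 satisfied
(7,3)S 3/3 satisfied
(7,4)S 2/2 satisfied
(7,6)N 1/1 satisfied
All meet the threshold, so the configuration is stable.

Yes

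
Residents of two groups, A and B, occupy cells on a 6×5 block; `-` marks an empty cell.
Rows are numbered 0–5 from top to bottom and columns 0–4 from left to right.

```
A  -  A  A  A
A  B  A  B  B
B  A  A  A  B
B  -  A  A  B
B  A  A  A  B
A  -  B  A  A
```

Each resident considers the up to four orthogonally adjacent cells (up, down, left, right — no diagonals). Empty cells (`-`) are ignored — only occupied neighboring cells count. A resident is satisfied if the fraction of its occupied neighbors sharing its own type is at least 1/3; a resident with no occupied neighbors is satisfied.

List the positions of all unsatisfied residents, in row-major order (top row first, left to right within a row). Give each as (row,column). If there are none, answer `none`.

(0,0)A 1/1 ✓
(0,2)A 2/2 ✓
(0,3)A 2/3 ✓
(0,4)A 1/2 ✓
(1,0)A 1/3 ✓
(1,1)B 0/3 ✗
(1,2)A 2/4 ✓
(1,3)B 1/4 ✗
(1,4)B 2/3 ✓
(2,0)B 1/3 ✓
(2,1)A 1/3 ✓
(2,2)A 4/4 ✓
(2,3)A 2/4 ✓
(2,4)B 2/3 ✓
(3,0)B 2/2 ✓
(3,2)A 3/3 ✓
(3,3)A 3/4 ✓
(3,4)B 2/3 ✓
(4,0)B 1/3 ✓
(4,1)A 1/2 ✓
(4,2)A 3/4 ✓
(4,3)A 3/4 ✓
(4,4)B 1/3 ✓
(5,0)A 0/1 ✗
(5,2)B 0/2 ✗
(5,3)A 2/3 ✓
(5,4)A 1/2 ✓

(1,1), (1,3), (5,0), (5,2)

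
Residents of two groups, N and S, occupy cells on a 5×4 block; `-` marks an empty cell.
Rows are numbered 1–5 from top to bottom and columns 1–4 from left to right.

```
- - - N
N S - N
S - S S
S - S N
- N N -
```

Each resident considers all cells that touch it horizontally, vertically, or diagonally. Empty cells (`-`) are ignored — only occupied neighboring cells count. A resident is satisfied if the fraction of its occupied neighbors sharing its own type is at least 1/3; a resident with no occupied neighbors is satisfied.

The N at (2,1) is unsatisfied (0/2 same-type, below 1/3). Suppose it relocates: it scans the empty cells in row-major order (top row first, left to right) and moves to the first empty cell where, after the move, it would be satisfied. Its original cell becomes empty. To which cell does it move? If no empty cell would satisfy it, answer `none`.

Vacating (2,1). Empty cells in order:
  (1,1): 0/1 same-type → still unsatisfied.
  (1,2): 0/1 same-type → still unsatisfied.
  (1,3): 2/3 same-type → satisfied — stop here.

(1,3)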